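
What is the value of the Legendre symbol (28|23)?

First reduce: 28 ≡ 5 (mod 23).
Reciprocity: 5 ≡ 1 and 23 ≡ 3 (mod 4), so (5/23) = +(23/5).
Reduce top mod 5: now compute (3/5).
Reciprocity: 3 ≡ 3 and 5 ≡ 1 (mod 4), so (3/5) = +(5/3).
Reduce top mod 3: now compute (2/3).
Pull out 2: since 3 ≡ 3 (mod 8), (2/3) = -1.
Reached (1/3) = 1. Collecting the sign flips along the way, the symbol is -1.

-1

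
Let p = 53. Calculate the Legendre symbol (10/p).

Pull out 2: since 53 ≡ 5 (mod 8), (2/53) = -1.
Reciprocity: 5 ≡ 1 and 53 ≡ 1 (mod 4), so (5/53) = +(53/5).
Reduce top mod 5: now compute (3/5).
Reciprocity: 3 ≡ 3 and 5 ≡ 1 (mod 4), so (3/5) = +(5/3).
Reduce top mod 3: now compute (2/3).
Pull out 2: since 3 ≡ 3 (mod 8), (2/3) = -1.
Reached (1/3) = 1. Collecting the sign flips along the way, the symbol is +1.

1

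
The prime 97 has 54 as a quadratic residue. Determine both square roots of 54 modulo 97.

32, 65

97 ≡ 1 (mod 4), so we find a root by search.
Trying successive values, 32² = 1024 ≡ 54 (mod 97). The other root is 97 − 32 = 65.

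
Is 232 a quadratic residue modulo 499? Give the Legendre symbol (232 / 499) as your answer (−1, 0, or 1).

-1

Euler's criterion: (232/499) ≡ 232^249 (mod 499).
232^2 ≡ 431 (mod 499)
232^4 ≡ 133 (mod 499)
232^8 ≡ 224 (mod 499)
232^16 ≡ 276 (mod 499)
232^32 ≡ 328 (mod 499)
232^64 ≡ 299 (mod 499)
232^128 ≡ 80 (mod 499)
232^249 = 232^(128+64+32+16+8+1) ≡ 498 (mod 499).
Result is 498 ≡ −1, so (232/499) = −1.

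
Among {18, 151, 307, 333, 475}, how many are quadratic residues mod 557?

2

(18/557) = -1 → non-residue.
(151/557) = -1 → non-residue.
(307/557) = +1 → QR.
(333/557) = -1 → non-residue.
(475/557) = +1 → QR.
Total quadratic residues among the 5: 2.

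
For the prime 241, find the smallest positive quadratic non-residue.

7

(2/241) = +1, so 2 is a residue.
(3/241) = +1, so 3 is a residue.
(4/241) = +1, so 4 is a residue.
(5/241) = +1, so 5 is a residue.
(6/241) = +1, so 6 is a residue.
(7/241) = −1, so 7 is the smallest positive non-residue mod 241.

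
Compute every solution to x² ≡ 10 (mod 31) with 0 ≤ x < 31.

Since 31 ≡ 3 (mod 4), a square root of 10 is 10^((31+1)/4) = 10^8 mod 31.
Repeated squaring: 10^2≡7, 10^4≡18, 10^8≡14 (mod 31).
10^8 = 10^(8) ≡ 14 (mod 31).
Check: 14² = 196 ≡ 10 (mod 31). The two roots are 14 and 17.

14, 17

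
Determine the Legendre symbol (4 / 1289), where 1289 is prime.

1

Pull out 2^2: since 1289 ≡ 1 (mod 8), (2/1289) = +1, so (2/1289)^2 = +1.
Reached (1/1289) = 1. Collecting the sign flips along the way, the symbol is +1.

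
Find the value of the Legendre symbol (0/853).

0

Top reduces to 0: gcd > 1, so the symbol is 0.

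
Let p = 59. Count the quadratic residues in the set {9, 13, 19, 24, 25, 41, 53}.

5

(9/59) = +1 → QR.
(13/59) = -1 → non-residue.
(19/59) = +1 → QR.
(24/59) = -1 → non-residue.
(25/59) = +1 → QR.
(41/59) = +1 → QR.
(53/59) = +1 → QR.
Total quadratic residues among the 7: 5.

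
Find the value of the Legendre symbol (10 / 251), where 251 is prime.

Pull out 2: since 251 ≡ 3 (mod 8), (2/251) = -1.
Reciprocity: 5 ≡ 1 and 251 ≡ 3 (mod 4), so (5/251) = +(251/5).
Reduce top mod 5: now compute (1/5).
Reached (1/5) = 1. Collecting the sign flips along the way, the symbol is -1.

-1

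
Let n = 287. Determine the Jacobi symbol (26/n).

1

Pull out 2: since 287 ≡ 7 (mod 8), (2/287) = +1.
Reciprocity: 13 ≡ 1 and 287 ≡ 3 (mod 4), so (13/287) = +(287/13).
Reduce top mod 13: now compute (1/13).
Reached (1/13) = 1. Collecting the sign flips along the way, the symbol is +1.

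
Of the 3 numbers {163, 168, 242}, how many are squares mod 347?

1

(163/347) = -1 → non-residue.
(168/347) = +1 → QR.
(242/347) = -1 → non-residue.
Total quadratic residues among the 3: 1.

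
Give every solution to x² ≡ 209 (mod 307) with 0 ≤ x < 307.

142, 165

Since 307 ≡ 3 (mod 4), a square root of 209 is 209^((307+1)/4) = 209^77 mod 307.
Repeated squaring: 209^2≡87, 209^4≡201, 209^8≡184, 209^16≡86, 209^32≡28, 209^64≡170 (mod 307).
209^77 = 209^(64+8+4+1) ≡ 165 (mod 307).
Check: 165² = 27225 ≡ 209 (mod 307). The two roots are 142 and 165.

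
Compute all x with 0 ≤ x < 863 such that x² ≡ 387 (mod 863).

Since 863 ≡ 3 (mod 4), a square root of 387 is 387^((863+1)/4) = 387^216 mod 863.
Repeated squaring: 387^2≡470, 387^4≡835, 387^8≡784, 387^16≡200, 387^32≡302, 387^64≡589, 387^128≡858 (mod 863).
387^216 = 387^(128+64+16+8) ≡ 629 (mod 863).
Check: 629² = 395641 ≡ 387 (mod 863). The two roots are 234 and 629.

234, 629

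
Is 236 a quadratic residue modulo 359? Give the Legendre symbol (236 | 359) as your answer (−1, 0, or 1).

Pull out 2^2: since 359 ≡ 7 (mod 8), (2/359) = +1, so (2/359)^2 = +1.
Reciprocity: 59 ≡ 3 and 359 ≡ 3 (mod 4), so (59/359) = −(359/59).
Reduce top mod 59: now compute (5/59).
Reciprocity: 5 ≡ 1 and 59 ≡ 3 (mod 4), so (5/59) = +(59/5).
Reduce top mod 5: now compute (4/5).
Pull out 2^2: since 5 ≡ 5 (mod 8), (2/5) = -1, so (2/5)^2 = +1.
Reached (1/5) = 1. Collecting the sign flips along the way, the symbol is -1.

-1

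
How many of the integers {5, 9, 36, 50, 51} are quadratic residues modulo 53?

2

(5/53) = -1 → non-residue.
(9/53) = +1 → QR.
(36/53) = +1 → QR.
(50/53) = -1 → non-residue.
(51/53) = -1 → non-residue.
Total quadratic residues among the 5: 2.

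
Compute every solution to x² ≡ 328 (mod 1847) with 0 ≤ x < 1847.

Since 1847 ≡ 3 (mod 4), a square root of 328 is 328^((1847+1)/4) = 328^462 mod 1847.
Repeated squaring: 328^2≡458, 328^4≡1053, 328^8≡609, 328^16≡1481, 328^32≡972, 328^64≡967, 328^128≡507, 328^256≡316 (mod 1847).
328^462 = 328^(256+128+64+8+4+2) ≡ 269 (mod 1847).
Check: 269² = 72361 ≡ 328 (mod 1847). The two roots are 269 and 1578.

269, 1578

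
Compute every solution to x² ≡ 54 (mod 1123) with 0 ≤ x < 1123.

Since 1123 ≡ 3 (mod 4), a square root of 54 is 54^((1123+1)/4) = 54^281 mod 1123.
Repeated squaring: 54^2≡670, 54^4≡823, 54^8≡160, 54^16≡894, 54^32≡783, 54^64≡1054, 54^128≡269, 54^256≡489 (mod 1123).
54^281 = 54^(256+16+8+1) ≡ 318 (mod 1123).
Check: 318² = 101124 ≡ 54 (mod 1123). The two roots are 318 and 805.

318, 805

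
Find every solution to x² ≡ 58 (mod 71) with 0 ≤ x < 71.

22, 49

Since 71 ≡ 3 (mod 4), a square root of 58 is 58^((71+1)/4) = 58^18 mod 71.
Repeated squaring: 58^2≡27, 58^4≡19, 58^8≡6, 58^16≡36 (mod 71).
58^18 = 58^(16+2) ≡ 49 (mod 71).
Check: 49² = 2401 ≡ 58 (mod 71). The two roots are 22 and 49.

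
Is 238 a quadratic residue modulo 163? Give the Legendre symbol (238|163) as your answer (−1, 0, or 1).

Euler's criterion: (238/163) ≡ 75^81 (mod 163).
75^2 ≡ 83 (mod 163)
75^4 ≡ 43 (mod 163)
75^8 ≡ 56 (mod 163)
75^16 ≡ 39 (mod 163)
75^32 ≡ 54 (mod 163)
75^64 ≡ 145 (mod 163)
75^81 = 75^(64+16+1) ≡ 162 (mod 163).
Result is 162 ≡ −1, so (238/163) = −1.

-1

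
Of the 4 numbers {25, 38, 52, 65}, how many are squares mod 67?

(25/67) = +1 → QR.
(38/67) = -1 → non-residue.
(52/67) = -1 → non-residue.
(65/67) = +1 → QR.
Total quadratic residues among the 4: 2.

2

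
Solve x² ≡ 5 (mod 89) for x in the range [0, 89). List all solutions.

89 ≡ 1 (mod 4), so we find a root by search.
Trying successive values, 19² = 361 ≡ 5 (mod 89). The other root is 89 − 19 = 70.

19, 70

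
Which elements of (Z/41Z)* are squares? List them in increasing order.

Square k = 1,…,20 (k and 41−k give the same square):
1²=1, 2²=4, 3²=9, 4²=16, 5²=25, 6²=36, 7²≡8, 8²≡23, 9²≡40, 10²≡18, 11²≡39, 12²≡21, 13²≡5, 14²≡32, 15²≡20, 16²≡10, 17²≡2, 18²≡37, 19²≡33, 20²≡31 (mod 41).
So the quadratic residues mod 41 are {1, 2, 4, 5, 8, 9, 10, 16, 18, 20, 21, 23, 25, 31, 32, 33, 36, 37, 39, 40}.

1, 2, 4, 5, 8, 9, 10, 16, 18, 20, 21, 23, 25, 31, 32, 33, 36, 37, 39, 40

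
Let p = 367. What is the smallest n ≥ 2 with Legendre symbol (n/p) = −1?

3

(2/367) = +1, so 2 is a residue.
(3/367) = −1, so 3 is the smallest positive non-residue mod 367.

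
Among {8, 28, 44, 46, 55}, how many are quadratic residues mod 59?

2

(8/59) = -1 → non-residue.
(28/59) = +1 → QR.
(44/59) = -1 → non-residue.
(46/59) = +1 → QR.
(55/59) = -1 → non-residue.
Total quadratic residues among the 5: 2.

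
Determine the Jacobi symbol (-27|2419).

First reduce: -27 ≡ 2392 (mod 2419).
Pull out 2^3: since 2419 ≡ 3 (mod 8), (2/2419) = -1, so (2/2419)^3 = -1.
Reciprocity: 299 ≡ 3 and 2419 ≡ 3 (mod 4), so (299/2419) = −(2419/299).
Reduce top mod 299: now compute (27/299).
Reciprocity: 27 ≡ 3 and 299 ≡ 3 (mod 4), so (27/299) = −(299/27).
Reduce top mod 27: now compute (2/27).
Pull out 2: since 27 ≡ 3 (mod 8), (2/27) = -1.
Reached (1/27) = 1. Collecting the sign flips along the way, the symbol is +1.

1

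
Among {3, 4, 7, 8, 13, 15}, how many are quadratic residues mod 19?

2

(3/19) = -1 → non-residue.
(4/19) = +1 → QR.
(7/19) = +1 → QR.
(8/19) = -1 → non-residue.
(13/19) = -1 → non-residue.
(15/19) = -1 → non-residue.
Total quadratic residues among the 6: 2.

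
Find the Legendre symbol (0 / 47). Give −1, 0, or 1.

Top reduces to 0: gcd > 1, so the symbol is 0.

0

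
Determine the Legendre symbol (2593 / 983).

-1

Euler's criterion: (2593/983) ≡ 627^491 (mod 983).
627^2 ≡ 912 (mod 983)
627^4 ≡ 126 (mod 983)
627^8 ≡ 148 (mod 983)
627^16 ≡ 278 (mod 983)
627^32 ≡ 610 (mod 983)
627^64 ≡ 526 (mod 983)
627^128 ≡ 453 (mod 983)
627^256 ≡ 745 (mod 983)
627^491 = 627^(256+128+64+32+8+2+1) ≡ 982 (mod 983).
Result is 982 ≡ −1, so (2593/983) = −1.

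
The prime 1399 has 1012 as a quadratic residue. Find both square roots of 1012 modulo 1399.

Since 1399 ≡ 3 (mod 4), a square root of 1012 is 1012^((1399+1)/4) = 1012^350 mod 1399.
Repeated squaring: 1012^2≡76, 1012^4≡180, 1012^8≡223, 1012^16≡764, 1012^32≡313, 1012^64≡39, 1012^128≡122, 1012^256≡894 (mod 1399).
1012^350 = 1012^(256+64+16+8+4+2) ≡ 269 (mod 1399).
Check: 269² = 72361 ≡ 1012 (mod 1399). The two roots are 269 and 1130.

269, 1130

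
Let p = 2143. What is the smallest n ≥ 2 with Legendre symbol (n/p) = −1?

(2/2143) = +1, so 2 is a residue.
(3/2143) = −1, so 3 is the smallest positive non-residue mod 2143.

3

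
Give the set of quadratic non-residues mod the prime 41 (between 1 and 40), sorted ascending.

3,6,7,11,12,13,14,15,17,19,22,24,26,27,28,29,30,34,35,38

Square k = 1,…,20 (k and 41−k give the same square):
1²=1, 2²=4, 3²=9, 4²=16, 5²=25, 6²=36, 7²≡8, 8²≡23, 9²≡40, 10²≡18, 11²≡39, 12²≡21, 13²≡5, 14²≡32, 15²≡20, 16²≡10, 17²≡2, 18²≡37, 19²≡33, 20²≡31 (mod 41).
The residues are {1, 2, 4, 5, 8, 9, 10, 16, 18, 20, 21, 23, 25, 31, 32, 33, 36, 37, 39, 40}; the non-residues are the remaining 20 nonzero classes.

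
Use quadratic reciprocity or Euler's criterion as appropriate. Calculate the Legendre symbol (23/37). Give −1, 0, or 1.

Reciprocity: 23 ≡ 3 and 37 ≡ 1 (mod 4), so (23/37) = +(37/23).
Reduce top mod 23: now compute (14/23).
Pull out 2: since 23 ≡ 7 (mod 8), (2/23) = +1.
Reciprocity: 7 ≡ 3 and 23 ≡ 3 (mod 4), so (7/23) = −(23/7).
Reduce top mod 7: now compute (2/7).
Pull out 2: since 7 ≡ 7 (mod 8), (2/7) = +1.
Reached (1/7) = 1. Collecting the sign flips along the way, the symbol is -1.

-1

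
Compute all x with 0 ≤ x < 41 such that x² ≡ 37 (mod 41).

41 ≡ 1 (mod 4), so we find a root by search.
Trying successive values, 18² = 324 ≡ 37 (mod 41). The other root is 41 − 18 = 23.

18, 23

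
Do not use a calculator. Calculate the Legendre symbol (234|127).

1

First reduce: 234 ≡ 107 (mod 127).
Reciprocity: 107 ≡ 3 and 127 ≡ 3 (mod 4), so (107/127) = −(127/107).
Reduce top mod 107: now compute (20/107).
Pull out 2^2: since 107 ≡ 3 (mod 8), (2/107) = -1, so (2/107)^2 = +1.
Reciprocity: 5 ≡ 1 and 107 ≡ 3 (mod 4), so (5/107) = +(107/5).
Reduce top mod 5: now compute (2/5).
Pull out 2: since 5 ≡ 5 (mod 8), (2/5) = -1.
Reached (1/5) = 1. Collecting the sign flips along the way, the symbol is +1.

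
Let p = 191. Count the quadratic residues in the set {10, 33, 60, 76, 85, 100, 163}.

5

(10/191) = +1 → QR.
(33/191) = -1 → non-residue.
(60/191) = +1 → QR.
(76/191) = -1 → non-residue.
(85/191) = +1 → QR.
(100/191) = +1 → QR.
(163/191) = +1 → QR.
Total quadratic residues among the 7: 5.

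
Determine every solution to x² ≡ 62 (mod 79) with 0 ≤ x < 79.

Since 79 ≡ 3 (mod 4), a square root of 62 is 62^((79+1)/4) = 62^20 mod 79.
Repeated squaring: 62^2≡52, 62^4≡18, 62^8≡8, 62^16≡64 (mod 79).
62^20 = 62^(16+4) ≡ 46 (mod 79).
Check: 46² = 2116 ≡ 62 (mod 79). The two roots are 33 and 46.

33, 46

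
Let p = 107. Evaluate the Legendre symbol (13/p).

Reciprocity: 13 ≡ 1 and 107 ≡ 3 (mod 4), so (13/107) = +(107/13).
Reduce top mod 13: now compute (3/13).
Reciprocity: 3 ≡ 3 and 13 ≡ 1 (mod 4), so (3/13) = +(13/3).
Reduce top mod 3: now compute (1/3).
Reached (1/3) = 1. Collecting the sign flips along the way, the symbol is +1.

1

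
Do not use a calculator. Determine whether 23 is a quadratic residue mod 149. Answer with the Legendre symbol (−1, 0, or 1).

Reciprocity: 23 ≡ 3 and 149 ≡ 1 (mod 4), so (23/149) = +(149/23).
Reduce top mod 23: now compute (11/23).
Reciprocity: 11 ≡ 3 and 23 ≡ 3 (mod 4), so (11/23) = −(23/11).
Reduce top mod 11: now compute (1/11).
Reached (1/11) = 1. Collecting the sign flips along the way, the symbol is -1.

-1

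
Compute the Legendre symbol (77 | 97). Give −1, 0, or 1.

Euler's criterion: (77/97) ≡ 77^48 (mod 97).
77^2 ≡ 12 (mod 97)
77^4 ≡ 47 (mod 97)
77^8 ≡ 75 (mod 97)
77^16 ≡ 96 (mod 97)
77^32 ≡ 1 (mod 97)
77^48 = 77^(32+16) ≡ 96 (mod 97).
Result is 96 ≡ −1, so (77/97) = −1.

-1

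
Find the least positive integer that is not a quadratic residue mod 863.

5

(2/863) = +1, so 2 is a residue.
(3/863) = +1, so 3 is a residue.
(4/863) = +1, so 4 is a residue.
(5/863) = −1, so 5 is the smallest positive non-residue mod 863.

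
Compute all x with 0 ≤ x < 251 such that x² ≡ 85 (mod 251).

33, 218

Since 251 ≡ 3 (mod 4), a square root of 85 is 85^((251+1)/4) = 85^63 mod 251.
Repeated squaring: 85^2≡197, 85^4≡155, 85^8≡180, 85^16≡21, 85^32≡190 (mod 251).
85^63 = 85^(32+16+8+4+2+1) ≡ 218 (mod 251).
Check: 218² = 47524 ≡ 85 (mod 251). The two roots are 33 and 218.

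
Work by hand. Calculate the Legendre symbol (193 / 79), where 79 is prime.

-1

First reduce: 193 ≡ 35 (mod 79).
Reciprocity: 35 ≡ 3 and 79 ≡ 3 (mod 4), so (35/79) = −(79/35).
Reduce top mod 35: now compute (9/35).
Reciprocity: 9 ≡ 1 and 35 ≡ 3 (mod 4), so (9/35) = +(35/9).
Reduce top mod 9: now compute (8/9).
Pull out 2^3: since 9 ≡ 1 (mod 8), (2/9) = +1, so (2/9)^3 = +1.
Reached (1/9) = 1. Collecting the sign flips along the way, the symbol is -1.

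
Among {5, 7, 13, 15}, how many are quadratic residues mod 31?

(5/31) = +1 → QR.
(7/31) = +1 → QR.
(13/31) = -1 → non-residue.
(15/31) = -1 → non-residue.
Total quadratic residues among the 4: 2.

2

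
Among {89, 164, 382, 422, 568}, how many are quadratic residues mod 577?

(89/577) = -1 → non-residue.
(164/577) = -1 → non-residue.
(382/577) = +1 → QR.
(422/577) = -1 → non-residue.
(568/577) = +1 → QR.
Total quadratic residues among the 5: 2.

2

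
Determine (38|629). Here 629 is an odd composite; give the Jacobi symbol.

1

Pull out 2: since 629 ≡ 5 (mod 8), (2/629) = -1.
Reciprocity: 19 ≡ 3 and 629 ≡ 1 (mod 4), so (19/629) = +(629/19).
Reduce top mod 19: now compute (2/19).
Pull out 2: since 19 ≡ 3 (mod 8), (2/19) = -1.
Reached (1/19) = 1. Collecting the sign flips along the way, the symbol is +1.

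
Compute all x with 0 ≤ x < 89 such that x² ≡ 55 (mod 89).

89 ≡ 1 (mod 4), so we find a root by search.
Trying successive values, 12² = 144 ≡ 55 (mod 89). The other root is 89 − 12 = 77.

12, 77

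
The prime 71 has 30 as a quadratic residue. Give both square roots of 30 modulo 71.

Since 71 ≡ 3 (mod 4), a square root of 30 is 30^((71+1)/4) = 30^18 mod 71.
Repeated squaring: 30^2≡48, 30^4≡32, 30^8≡30, 30^16≡48 (mod 71).
30^18 = 30^(16+2) ≡ 32 (mod 71).
Check: 32² = 1024 ≡ 30 (mod 71). The two roots are 32 and 39.

32, 39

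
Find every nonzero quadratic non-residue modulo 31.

Square k = 1,…,15 (k and 31−k give the same square):
1²=1, 2²=4, 3²=9, 4²=16, 5²=25, 6²≡5, 7²≡18, 8²≡2, 9²≡19, 10²≡7, 11²≡28, 12²≡20, 13²≡14, 14²≡10, 15²≡8 (mod 31).
The residues are {1, 2, 4, 5, 7, 8, 9, 10, 14, 16, 18, 19, 20, 25, 28}; the non-residues are the remaining 15 nonzero classes.

3,6,11,12,13,15,17,21,22,23,24,26,27,29,30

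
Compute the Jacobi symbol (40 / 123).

1

Pull out 2^3: since 123 ≡ 3 (mod 8), (2/123) = -1, so (2/123)^3 = -1.
Reciprocity: 5 ≡ 1 and 123 ≡ 3 (mod 4), so (5/123) = +(123/5).
Reduce top mod 5: now compute (3/5).
Reciprocity: 3 ≡ 3 and 5 ≡ 1 (mod 4), so (3/5) = +(5/3).
Reduce top mod 3: now compute (2/3).
Pull out 2: since 3 ≡ 3 (mod 8), (2/3) = -1.
Reached (1/3) = 1. Collecting the sign flips along the way, the symbol is +1.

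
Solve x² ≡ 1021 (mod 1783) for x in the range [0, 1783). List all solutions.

Since 1783 ≡ 3 (mod 4), a square root of 1021 is 1021^((1783+1)/4) = 1021^446 mod 1783.
Repeated squaring: 1021^2≡1169, 1021^4≡783, 1021^8≡1520, 1021^16≡1415, 1021^32≡1699, 1021^64≡1707, 1021^128≡427, 1021^256≡463 (mod 1783).
1021^446 = 1021^(256+128+32+16+8+4+2) ≡ 450 (mod 1783).
Check: 450² = 202500 ≡ 1021 (mod 1783). The two roots are 450 and 1333.

450, 1333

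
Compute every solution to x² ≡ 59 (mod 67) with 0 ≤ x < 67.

Since 67 ≡ 3 (mod 4), a square root of 59 is 59^((67+1)/4) = 59^17 mod 67.
Repeated squaring: 59^2≡64, 59^4≡9, 59^8≡14, 59^16≡62 (mod 67).
59^17 = 59^(16+1) ≡ 40 (mod 67).
Check: 40² = 1600 ≡ 59 (mod 67). The two roots are 27 and 40.

27, 40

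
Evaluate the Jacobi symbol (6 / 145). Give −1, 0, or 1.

Pull out 2: since 145 ≡ 1 (mod 8), (2/145) = +1.
Reciprocity: 3 ≡ 3 and 145 ≡ 1 (mod 4), so (3/145) = +(145/3).
Reduce top mod 3: now compute (1/3).
Reached (1/3) = 1. Collecting the sign flips along the way, the symbol is +1.

1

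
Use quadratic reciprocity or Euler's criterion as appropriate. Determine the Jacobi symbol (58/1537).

Pull out 2: since 1537 ≡ 1 (mod 8), (2/1537) = +1.
Reciprocity: 29 ≡ 1 and 1537 ≡ 1 (mod 4), so (29/1537) = +(1537/29).
Reduce top mod 29: now compute (0/29).
Top reduces to 0: gcd > 1, so the symbol is 0.

0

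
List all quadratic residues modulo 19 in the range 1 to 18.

Square k = 1,…,9 (k and 19−k give the same square):
1²=1, 2²=4, 3²=9, 4²=16, 5²≡6, 6²≡17, 7²≡11, 8²≡7, 9²≡5 (mod 19).
So the quadratic residues mod 19 are {1, 4, 5, 6, 7, 9, 11, 16, 17}.

1 4 5 6 7 9 11 16 17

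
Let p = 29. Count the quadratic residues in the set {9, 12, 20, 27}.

2

(9/29) = +1 → QR.
(12/29) = -1 → non-residue.
(20/29) = +1 → QR.
(27/29) = -1 → non-residue.
Total quadratic residues among the 4: 2.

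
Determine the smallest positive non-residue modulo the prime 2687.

5

(2/2687) = +1, so 2 is a residue.
(3/2687) = +1, so 3 is a residue.
(4/2687) = +1, so 4 is a residue.
(5/2687) = −1, so 5 is the smallest positive non-residue mod 2687.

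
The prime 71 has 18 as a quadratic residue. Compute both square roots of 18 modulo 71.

35, 36

Since 71 ≡ 3 (mod 4), a square root of 18 is 18^((71+1)/4) = 18^18 mod 71.
Repeated squaring: 18^2≡40, 18^4≡38, 18^8≡24, 18^16≡8 (mod 71).
18^18 = 18^(16+2) ≡ 36 (mod 71).
Check: 36² = 1296 ≡ 18 (mod 71). The two roots are 35 and 36.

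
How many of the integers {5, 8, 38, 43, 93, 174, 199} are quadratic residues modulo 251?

4

(5/251) = +1 → QR.
(8/251) = -1 → non-residue.
(38/251) = +1 → QR.
(43/251) = -1 → non-residue.
(93/251) = +1 → QR.
(174/251) = +1 → QR.
(199/251) = -1 → non-residue.
Total quadratic residues among the 7: 4.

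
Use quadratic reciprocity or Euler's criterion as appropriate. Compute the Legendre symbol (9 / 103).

1

Reciprocity: 9 ≡ 1 and 103 ≡ 3 (mod 4), so (9/103) = +(103/9).
Reduce top mod 9: now compute (4/9).
Pull out 2^2: since 9 ≡ 1 (mod 8), (2/9) = +1, so (2/9)^2 = +1.
Reached (1/9) = 1. Collecting the sign flips along the way, the symbol is +1.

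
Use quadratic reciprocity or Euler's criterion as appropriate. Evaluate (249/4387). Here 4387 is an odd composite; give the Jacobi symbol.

-1

Reciprocity: 249 ≡ 1 and 4387 ≡ 3 (mod 4), so (249/4387) = +(4387/249).
Reduce top mod 249: now compute (154/249).
Pull out 2: since 249 ≡ 1 (mod 8), (2/249) = +1.
Reciprocity: 77 ≡ 1 and 249 ≡ 1 (mod 4), so (77/249) = +(249/77).
Reduce top mod 77: now compute (18/77).
Pull out 2: since 77 ≡ 5 (mod 8), (2/77) = -1.
Reciprocity: 9 ≡ 1 and 77 ≡ 1 (mod 4), so (9/77) = +(77/9).
Reduce top mod 9: now compute (5/9).
Reciprocity: 5 ≡ 1 and 9 ≡ 1 (mod 4), so (5/9) = +(9/5).
Reduce top mod 5: now compute (4/5).
Pull out 2^2: since 5 ≡ 5 (mod 8), (2/5) = -1, so (2/5)^2 = +1.
Reached (1/5) = 1. Collecting the sign flips along the way, the symbol is -1.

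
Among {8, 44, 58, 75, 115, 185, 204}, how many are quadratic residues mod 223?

3

(8/223) = +1 → QR.
(44/223) = -1 → non-residue.
(58/223) = +1 → QR.
(75/223) = -1 → non-residue.
(115/223) = +1 → QR.
(185/223) = -1 → non-residue.
(204/223) = -1 → non-residue.
Total quadratic residues among the 7: 3.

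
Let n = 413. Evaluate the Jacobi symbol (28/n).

0

Pull out 2^2: since 413 ≡ 5 (mod 8), (2/413) = -1, so (2/413)^2 = +1.
Reciprocity: 7 ≡ 3 and 413 ≡ 1 (mod 4), so (7/413) = +(413/7).
Reduce top mod 7: now compute (0/7).
Top reduces to 0: gcd > 1, so the symbol is 0.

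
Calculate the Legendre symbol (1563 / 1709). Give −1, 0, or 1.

1

Reciprocity: 1563 ≡ 3 and 1709 ≡ 1 (mod 4), so (1563/1709) = +(1709/1563).
Reduce top mod 1563: now compute (146/1563).
Pull out 2: since 1563 ≡ 3 (mod 8), (2/1563) = -1.
Reciprocity: 73 ≡ 1 and 1563 ≡ 3 (mod 4), so (73/1563) = +(1563/73).
Reduce top mod 73: now compute (30/73).
Pull out 2: since 73 ≡ 1 (mod 8), (2/73) = +1.
Reciprocity: 15 ≡ 3 and 73 ≡ 1 (mod 4), so (15/73) = +(73/15).
Reduce top mod 15: now compute (13/15).
Reciprocity: 13 ≡ 1 and 15 ≡ 3 (mod 4), so (13/15) = +(15/13).
Reduce top mod 13: now compute (2/13).
Pull out 2: since 13 ≡ 5 (mod 8), (2/13) = -1.
Reached (1/13) = 1. Collecting the sign flips along the way, the symbol is +1.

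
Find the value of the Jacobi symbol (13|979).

Reciprocity: 13 ≡ 1 and 979 ≡ 3 (mod 4), so (13/979) = +(979/13).
Reduce top mod 13: now compute (4/13).
Pull out 2^2: since 13 ≡ 5 (mod 8), (2/13) = -1, so (2/13)^2 = +1.
Reached (1/13) = 1. Collecting the sign flips along the way, the symbol is +1.

1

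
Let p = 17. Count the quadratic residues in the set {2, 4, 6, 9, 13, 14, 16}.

(2/17) = +1 → QR.
(4/17) = +1 → QR.
(6/17) = -1 → non-residue.
(9/17) = +1 → QR.
(13/17) = +1 → QR.
(14/17) = -1 → non-residue.
(16/17) = +1 → QR.
Total quadratic residues among the 7: 5.

5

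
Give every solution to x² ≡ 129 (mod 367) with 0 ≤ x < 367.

Since 367 ≡ 3 (mod 4), a square root of 129 is 129^((367+1)/4) = 129^92 mod 367.
Repeated squaring: 129^2≡126, 129^4≡95, 129^8≡217, 129^16≡113, 129^32≡291, 129^64≡271 (mod 367).
129^92 = 129^(64+16+8+4) ≡ 297 (mod 367).
Check: 297² = 88209 ≡ 129 (mod 367). The two roots are 70 and 297.

70, 297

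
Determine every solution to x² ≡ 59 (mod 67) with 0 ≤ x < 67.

Since 67 ≡ 3 (mod 4), a square root of 59 is 59^((67+1)/4) = 59^17 mod 67.
Repeated squaring: 59^2≡64, 59^4≡9, 59^8≡14, 59^16≡62 (mod 67).
59^17 = 59^(16+1) ≡ 40 (mod 67).
Check: 40² = 1600 ≡ 59 (mod 67). The two roots are 27 and 40.

27, 40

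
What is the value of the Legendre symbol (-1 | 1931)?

First reduce: -1 ≡ 1930 (mod 1931).
Pull out 2: since 1931 ≡ 3 (mod 8), (2/1931) = -1.
Reciprocity: 965 ≡ 1 and 1931 ≡ 3 (mod 4), so (965/1931) = +(1931/965).
Reduce top mod 965: now compute (1/965).
Reached (1/965) = 1. Collecting the sign flips along the way, the symbol is -1.

-1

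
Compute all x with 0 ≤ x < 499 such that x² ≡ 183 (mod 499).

217, 282

Since 499 ≡ 3 (mod 4), a square root of 183 is 183^((499+1)/4) = 183^125 mod 499.
Repeated squaring: 183^2≡56, 183^4≡142, 183^8≡204, 183^16≡199, 183^32≡180, 183^64≡464 (mod 499).
183^125 = 183^(64+32+16+8+4+1) ≡ 282 (mod 499).
Check: 282² = 79524 ≡ 183 (mod 499). The two roots are 217 and 282.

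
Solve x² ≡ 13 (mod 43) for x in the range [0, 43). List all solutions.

Since 43 ≡ 3 (mod 4), a square root of 13 is 13^((43+1)/4) = 13^11 mod 43.
Repeated squaring: 13^2≡40, 13^4≡9, 13^8≡38 (mod 43).
13^11 = 13^(8+2+1) ≡ 23 (mod 43).
Check: 23² = 529 ≡ 13 (mod 43). The two roots are 20 and 23.

20, 23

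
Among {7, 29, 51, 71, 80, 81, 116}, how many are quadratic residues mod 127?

2

(7/127) = -1 → non-residue.
(29/127) = -1 → non-residue.
(51/127) = -1 → non-residue.
(71/127) = +1 → QR.
(80/127) = -1 → non-residue.
(81/127) = +1 → QR.
(116/127) = -1 → non-residue.
Total quadratic residues among the 7: 2.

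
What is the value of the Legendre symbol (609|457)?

1

First reduce: 609 ≡ 152 (mod 457).
Pull out 2^3: since 457 ≡ 1 (mod 8), (2/457) = +1, so (2/457)^3 = +1.
Reciprocity: 19 ≡ 3 and 457 ≡ 1 (mod 4), so (19/457) = +(457/19).
Reduce top mod 19: now compute (1/19).
Reached (1/19) = 1. Collecting the sign flips along the way, the symbol is +1.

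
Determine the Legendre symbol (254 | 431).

-1

Pull out 2: since 431 ≡ 7 (mod 8), (2/431) = +1.
Reciprocity: 127 ≡ 3 and 431 ≡ 3 (mod 4), so (127/431) = −(431/127).
Reduce top mod 127: now compute (50/127).
Pull out 2: since 127 ≡ 7 (mod 8), (2/127) = +1.
Reciprocity: 25 ≡ 1 and 127 ≡ 3 (mod 4), so (25/127) = +(127/25).
Reduce top mod 25: now compute (2/25).
Pull out 2: since 25 ≡ 1 (mod 8), (2/25) = +1.
Reached (1/25) = 1. Collecting the sign flips along the way, the symbol is -1.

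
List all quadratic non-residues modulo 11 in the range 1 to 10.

2 6 7 8 10

Square k = 1,…,5 (k and 11−k give the same square):
1²=1, 2²=4, 3²=9, 4²≡5, 5²≡3 (mod 11).
The residues are {1, 3, 4, 5, 9}; the non-residues are the remaining 5 nonzero classes.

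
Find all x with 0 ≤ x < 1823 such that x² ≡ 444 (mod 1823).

Since 1823 ≡ 3 (mod 4), a square root of 444 is 444^((1823+1)/4) = 444^456 mod 1823.
Repeated squaring: 444^2≡252, 444^4≡1522, 444^8≡1274, 444^16≡606, 444^32≡813, 444^64≡1043, 444^128≡1341, 444^256≡803 (mod 1823).
444^456 = 444^(256+128+64+8) ≡ 1539 (mod 1823).
Check: 1539² = 2368521 ≡ 444 (mod 1823). The two roots are 284 and 1539.

284, 1539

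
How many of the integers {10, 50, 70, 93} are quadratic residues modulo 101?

1

(10/101) = -1 → non-residue.
(50/101) = -1 → non-residue.
(70/101) = +1 → QR.
(93/101) = -1 → non-residue.
Total quadratic residues among the 4: 1.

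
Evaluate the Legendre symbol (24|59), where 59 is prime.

Pull out 2^3: since 59 ≡ 3 (mod 8), (2/59) = -1, so (2/59)^3 = -1.
Reciprocity: 3 ≡ 3 and 59 ≡ 3 (mod 4), so (3/59) = −(59/3).
Reduce top mod 3: now compute (2/3).
Pull out 2: since 3 ≡ 3 (mod 8), (2/3) = -1.
Reached (1/3) = 1. Collecting the sign flips along the way, the symbol is -1.

-1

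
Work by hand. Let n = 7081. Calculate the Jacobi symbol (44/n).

Pull out 2^2: since 7081 ≡ 1 (mod 8), (2/7081) = +1, so (2/7081)^2 = +1.
Reciprocity: 11 ≡ 3 and 7081 ≡ 1 (mod 4), so (11/7081) = +(7081/11).
Reduce top mod 11: now compute (8/11).
Pull out 2^3: since 11 ≡ 3 (mod 8), (2/11) = -1, so (2/11)^3 = -1.
Reached (1/11) = 1. Collecting the sign flips along the way, the symbol is -1.

-1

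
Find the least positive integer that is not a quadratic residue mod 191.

7

(2/191) = +1, so 2 is a residue.
(3/191) = +1, so 3 is a residue.
(4/191) = +1, so 4 is a residue.
(5/191) = +1, so 5 is a residue.
(6/191) = +1, so 6 is a residue.
(7/191) = −1, so 7 is the smallest positive non-residue mod 191.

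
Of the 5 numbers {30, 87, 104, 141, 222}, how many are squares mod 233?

3

(30/233) = +1 → QR.
(87/233) = -1 → non-residue.
(104/233) = +1 → QR.
(141/233) = +1 → QR.
(222/233) = -1 → non-residue.
Total quadratic residues among the 5: 3.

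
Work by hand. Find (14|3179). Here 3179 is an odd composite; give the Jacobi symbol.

1

Pull out 2: since 3179 ≡ 3 (mod 8), (2/3179) = -1.
Reciprocity: 7 ≡ 3 and 3179 ≡ 3 (mod 4), so (7/3179) = −(3179/7).
Reduce top mod 7: now compute (1/7).
Reached (1/7) = 1. Collecting the sign flips along the way, the symbol is +1.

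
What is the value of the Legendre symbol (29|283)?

1

Euler's criterion: (29/283) ≡ 29^141 (mod 283).
29^2 ≡ 275 (mod 283)
29^4 ≡ 64 (mod 283)
29^8 ≡ 134 (mod 283)
29^16 ≡ 127 (mod 283)
29^32 ≡ 281 (mod 283)
29^64 ≡ 4 (mod 283)
29^128 ≡ 16 (mod 283)
29^141 = 29^(128+8+4+1) ≡ 1 (mod 283).
Result is 1, so (29/283) = 1.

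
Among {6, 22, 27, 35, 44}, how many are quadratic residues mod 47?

2

(6/47) = +1 → QR.
(22/47) = -1 → non-residue.
(27/47) = +1 → QR.
(35/47) = -1 → non-residue.
(44/47) = -1 → non-residue.
Total quadratic residues among the 5: 2.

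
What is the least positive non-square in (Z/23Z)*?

5

(2/23) = +1, so 2 is a residue.
(3/23) = +1, so 3 is a residue.
(4/23) = +1, so 4 is a residue.
(5/23) = −1, so 5 is the smallest positive non-residue mod 23.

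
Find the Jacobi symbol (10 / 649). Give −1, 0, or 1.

Pull out 2: since 649 ≡ 1 (mod 8), (2/649) = +1.
Reciprocity: 5 ≡ 1 and 649 ≡ 1 (mod 4), so (5/649) = +(649/5).
Reduce top mod 5: now compute (4/5).
Pull out 2^2: since 5 ≡ 5 (mod 8), (2/5) = -1, so (2/5)^2 = +1.
Reached (1/5) = 1. Collecting the sign flips along the way, the symbol is +1.

1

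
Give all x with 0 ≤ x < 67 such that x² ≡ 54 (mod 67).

Since 67 ≡ 3 (mod 4), a square root of 54 is 54^((67+1)/4) = 54^17 mod 67.
Repeated squaring: 54^2≡35, 54^4≡19, 54^8≡26, 54^16≡6 (mod 67).
54^17 = 54^(16+1) ≡ 56 (mod 67).
Check: 56² = 3136 ≡ 54 (mod 67). The two roots are 11 and 56.

11, 56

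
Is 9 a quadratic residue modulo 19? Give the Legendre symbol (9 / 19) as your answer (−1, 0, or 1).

Euler's criterion: (9/19) ≡ 9^9 (mod 19).
9^2 ≡ 5 (mod 19)
9^4 ≡ 6 (mod 19)
9^8 ≡ 17 (mod 19)
9^9 = 9^(8+1) ≡ 1 (mod 19).
Result is 1, so (9/19) = 1.

1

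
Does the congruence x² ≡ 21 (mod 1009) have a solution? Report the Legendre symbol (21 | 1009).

1

Reciprocity: 21 ≡ 1 and 1009 ≡ 1 (mod 4), so (21/1009) = +(1009/21).
Reduce top mod 21: now compute (1/21).
Reached (1/21) = 1. Collecting the sign flips along the way, the symbol is +1.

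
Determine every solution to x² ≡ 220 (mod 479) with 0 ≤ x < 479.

157, 322

Since 479 ≡ 3 (mod 4), a square root of 220 is 220^((479+1)/4) = 220^120 mod 479.
Repeated squaring: 220^2≡21, 220^4≡441, 220^8≡7, 220^16≡49, 220^32≡6, 220^64≡36 (mod 479).
220^120 = 220^(64+32+16+8) ≡ 322 (mod 479).
Check: 322² = 103684 ≡ 220 (mod 479). The two roots are 157 and 322.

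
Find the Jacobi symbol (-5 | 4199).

-1

First reduce: -5 ≡ 4194 (mod 4199).
Pull out 2: since 4199 ≡ 7 (mod 8), (2/4199) = +1.
Reciprocity: 2097 ≡ 1 and 4199 ≡ 3 (mod 4), so (2097/4199) = +(4199/2097).
Reduce top mod 2097: now compute (5/2097).
Reciprocity: 5 ≡ 1 and 2097 ≡ 1 (mod 4), so (5/2097) = +(2097/5).
Reduce top mod 5: now compute (2/5).
Pull out 2: since 5 ≡ 5 (mod 8), (2/5) = -1.
Reached (1/5) = 1. Collecting the sign flips along the way, the symbol is -1.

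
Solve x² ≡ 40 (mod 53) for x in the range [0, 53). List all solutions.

26, 27

53 ≡ 1 (mod 4), so we find a root by search.
Trying successive values, 26² = 676 ≡ 40 (mod 53). The other root is 53 − 26 = 27.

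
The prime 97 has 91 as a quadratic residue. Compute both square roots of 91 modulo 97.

24, 73

97 ≡ 1 (mod 4), so we find a root by search.
Trying successive values, 24² = 576 ≡ 91 (mod 97). The other root is 97 − 24 = 73.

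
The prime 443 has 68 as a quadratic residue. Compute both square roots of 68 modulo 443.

152, 291

Since 443 ≡ 3 (mod 4), a square root of 68 is 68^((443+1)/4) = 68^111 mod 443.
Repeated squaring: 68^2≡194, 68^4≡424, 68^8≡361, 68^16≡79, 68^32≡39, 68^64≡192 (mod 443).
68^111 = 68^(64+32+8+4+2+1) ≡ 152 (mod 443).
Check: 152² = 23104 ≡ 68 (mod 443). The two roots are 152 and 291.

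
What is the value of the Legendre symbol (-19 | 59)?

-1

Euler's criterion: (-19/59) ≡ 40^29 (mod 59).
40^2 ≡ 7 (mod 59)
40^4 ≡ 49 (mod 59)
40^8 ≡ 41 (mod 59)
40^16 ≡ 29 (mod 59)
40^29 = 40^(16+8+4+1) ≡ 58 (mod 59).
Result is 58 ≡ −1, so (-19/59) = −1.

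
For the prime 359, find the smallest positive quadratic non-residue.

(2/359) = +1, so 2 is a residue.
(3/359) = +1, so 3 is a residue.
(4/359) = +1, so 4 is a residue.
(5/359) = +1, so 5 is a residue.
(6/359) = +1, so 6 is a residue.
(7/359) = −1, so 7 is the smallest positive non-residue mod 359.

7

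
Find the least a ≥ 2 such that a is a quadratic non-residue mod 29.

(2/29) = −1, so 2 is the smallest positive non-residue mod 29.

2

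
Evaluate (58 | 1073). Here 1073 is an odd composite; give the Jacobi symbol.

0

Pull out 2: since 1073 ≡ 1 (mod 8), (2/1073) = +1.
Reciprocity: 29 ≡ 1 and 1073 ≡ 1 (mod 4), so (29/1073) = +(1073/29).
Reduce top mod 29: now compute (0/29).
Top reduces to 0: gcd > 1, so the symbol is 0.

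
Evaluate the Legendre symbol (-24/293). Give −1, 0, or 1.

First reduce: -24 ≡ 269 (mod 293).
Reciprocity: 269 ≡ 1 and 293 ≡ 1 (mod 4), so (269/293) = +(293/269).
Reduce top mod 269: now compute (24/269).
Pull out 2^3: since 269 ≡ 5 (mod 8), (2/269) = -1, so (2/269)^3 = -1.
Reciprocity: 3 ≡ 3 and 269 ≡ 1 (mod 4), so (3/269) = +(269/3).
Reduce top mod 3: now compute (2/3).
Pull out 2: since 3 ≡ 3 (mod 8), (2/3) = -1.
Reached (1/3) = 1. Collecting the sign flips along the way, the symbol is +1.

1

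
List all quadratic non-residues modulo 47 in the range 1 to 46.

5,10,11,13,15,19,20,22,23,26,29,30,31,33,35,38,39,40,41,43,44,45,46

Square k = 1,…,23 (k and 47−k give the same square):
1²=1, 2²=4, 3²=9, 4²=16, 5²=25, 6²=36, 7²≡2, 8²≡17, 9²≡34, 10²≡6, 11²≡27, 12²≡3, 13²≡28, 14²≡8, 15²≡37, 16²≡21, 17²≡7, 18²≡42, 19²≡32, 20²≡24, 21²≡18, 22²≡14, 23²≡12 (mod 47).
The residues are {1, 2, 3, 4, 6, 7, 8, 9, 12, 14, 16, 17, 18, 21, 24, 25, 27, 28, 32, 34, 36, 37, 42}; the non-residues are the remaining 23 nonzero classes.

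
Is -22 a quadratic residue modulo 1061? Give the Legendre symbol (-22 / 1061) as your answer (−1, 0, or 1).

-1

Euler's criterion: (-22/1061) ≡ 1039^530 (mod 1061).
1039^2 ≡ 484 (mod 1061)
1039^4 ≡ 836 (mod 1061)
1039^8 ≡ 758 (mod 1061)
1039^16 ≡ 563 (mod 1061)
1039^32 ≡ 791 (mod 1061)
1039^64 ≡ 752 (mod 1061)
1039^128 ≡ 1052 (mod 1061)
1039^256 ≡ 81 (mod 1061)
1039^512 ≡ 195 (mod 1061)
1039^530 = 1039^(512+16+2) ≡ 1060 (mod 1061).
Result is 1060 ≡ −1, so (-22/1061) = −1.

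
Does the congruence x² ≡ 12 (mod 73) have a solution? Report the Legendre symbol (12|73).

Pull out 2^2: since 73 ≡ 1 (mod 8), (2/73) = +1, so (2/73)^2 = +1.
Reciprocity: 3 ≡ 3 and 73 ≡ 1 (mod 4), so (3/73) = +(73/3).
Reduce top mod 3: now compute (1/3).
Reached (1/3) = 1. Collecting the sign flips along the way, the symbol is +1.

1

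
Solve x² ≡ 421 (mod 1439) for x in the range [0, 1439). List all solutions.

133, 1306

Since 1439 ≡ 3 (mod 4), a square root of 421 is 421^((1439+1)/4) = 421^360 mod 1439.
Repeated squaring: 421^2≡244, 421^4≡537, 421^8≡569, 421^16≡1425, 421^32≡196, 421^64≡1002, 421^128≡1021, 421^256≡605 (mod 1439).
421^360 = 421^(256+64+32+8) ≡ 1306 (mod 1439).
Check: 1306² = 1705636 ≡ 421 (mod 1439). The two roots are 133 and 1306.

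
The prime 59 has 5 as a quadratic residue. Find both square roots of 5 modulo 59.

Since 59 ≡ 3 (mod 4), a square root of 5 is 5^((59+1)/4) = 5^15 mod 59.
Repeated squaring: 5^2≡25, 5^4≡35, 5^8≡45 (mod 59).
5^15 = 5^(8+4+2+1) ≡ 51 (mod 59).
Check: 51² = 2601 ≡ 5 (mod 59). The two roots are 8 and 51.

8, 51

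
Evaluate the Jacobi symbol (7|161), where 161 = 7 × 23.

0

Reciprocity: 7 ≡ 3 and 161 ≡ 1 (mod 4), so (7/161) = +(161/7).
Reduce top mod 7: now compute (0/7).
Top reduces to 0: gcd > 1, so the symbol is 0.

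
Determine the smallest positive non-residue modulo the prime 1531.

2

(2/1531) = −1, so 2 is the smallest positive non-residue mod 1531.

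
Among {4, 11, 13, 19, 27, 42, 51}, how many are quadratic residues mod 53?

4

(4/53) = +1 → QR.
(11/53) = +1 → QR.
(13/53) = +1 → QR.
(19/53) = -1 → non-residue.
(27/53) = -1 → non-residue.
(42/53) = +1 → QR.
(51/53) = -1 → non-residue.
Total quadratic residues among the 7: 4.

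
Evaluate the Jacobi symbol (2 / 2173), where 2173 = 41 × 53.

-1

Pull out 2: since 2173 ≡ 5 (mod 8), (2/2173) = -1.
Reached (1/2173) = 1. Collecting the sign flips along the way, the symbol is -1.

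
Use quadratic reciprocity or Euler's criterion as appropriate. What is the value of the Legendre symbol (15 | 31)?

Reciprocity: 15 ≡ 3 and 31 ≡ 3 (mod 4), so (15/31) = −(31/15).
Reduce top mod 15: now compute (1/15).
Reached (1/15) = 1. Collecting the sign flips along the way, the symbol is -1.

-1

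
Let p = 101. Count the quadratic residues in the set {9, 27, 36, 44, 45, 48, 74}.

(9/101) = +1 → QR.
(27/101) = -1 → non-residue.
(36/101) = +1 → QR.
(44/101) = -1 → non-residue.
(45/101) = +1 → QR.
(48/101) = -1 → non-residue.
(74/101) = -1 → non-residue.
Total quadratic residues among the 7: 3.

3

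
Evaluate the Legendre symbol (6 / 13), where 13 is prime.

Pull out 2: since 13 ≡ 5 (mod 8), (2/13) = -1.
Reciprocity: 3 ≡ 3 and 13 ≡ 1 (mod 4), so (3/13) = +(13/3).
Reduce top mod 3: now compute (1/3).
Reached (1/3) = 1. Collecting the sign flips along the way, the symbol is -1.

-1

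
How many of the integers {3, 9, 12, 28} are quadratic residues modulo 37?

(3/37) = +1 → QR.
(9/37) = +1 → QR.
(12/37) = +1 → QR.
(28/37) = +1 → QR.
Total quadratic residues among the 4: 4.

4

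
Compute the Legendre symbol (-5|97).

Euler's criterion: (-5/97) ≡ 92^48 (mod 97).
92^2 ≡ 25 (mod 97)
92^4 ≡ 43 (mod 97)
92^8 ≡ 6 (mod 97)
92^16 ≡ 36 (mod 97)
92^32 ≡ 35 (mod 97)
92^48 = 92^(32+16) ≡ 96 (mod 97).
Result is 96 ≡ −1, so (-5/97) = −1.

-1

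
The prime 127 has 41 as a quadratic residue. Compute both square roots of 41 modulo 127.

26, 101

Since 127 ≡ 3 (mod 4), a square root of 41 is 41^((127+1)/4) = 41^32 mod 127.
Repeated squaring: 41^2≡30, 41^4≡11, 41^8≡121, 41^16≡36, 41^32≡26 (mod 127).
41^32 = 41^(32) ≡ 26 (mod 127).
Check: 26² = 676 ≡ 41 (mod 127). The two roots are 26 and 101.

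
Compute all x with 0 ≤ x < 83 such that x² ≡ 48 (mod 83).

Since 83 ≡ 3 (mod 4), a square root of 48 is 48^((83+1)/4) = 48^21 mod 83.
Repeated squaring: 48^2≡63, 48^4≡68, 48^8≡59, 48^16≡78 (mod 83).
48^21 = 48^(16+4+1) ≡ 31 (mod 83).
Check: 31² = 961 ≡ 48 (mod 83). The two roots are 31 and 52.

31, 52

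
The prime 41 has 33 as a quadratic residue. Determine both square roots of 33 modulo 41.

19, 22

41 ≡ 1 (mod 4), so we find a root by search.
Trying successive values, 19² = 361 ≡ 33 (mod 41). The other root is 41 − 19 = 22.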